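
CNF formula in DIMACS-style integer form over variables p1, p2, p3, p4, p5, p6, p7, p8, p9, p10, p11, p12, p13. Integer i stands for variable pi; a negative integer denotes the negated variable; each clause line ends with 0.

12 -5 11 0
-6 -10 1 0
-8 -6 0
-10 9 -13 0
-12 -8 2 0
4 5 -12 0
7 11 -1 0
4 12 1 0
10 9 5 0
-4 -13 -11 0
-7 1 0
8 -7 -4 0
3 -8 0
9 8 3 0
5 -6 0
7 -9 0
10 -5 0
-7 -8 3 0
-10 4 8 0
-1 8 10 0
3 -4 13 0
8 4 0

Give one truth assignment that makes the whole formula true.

Pure literal: p2 appears only positively; assign p2 = True.
Pure literal: p3 appears only positively; assign p3 = True.
Branch on p1: take p1 = False.
  then p7 is forced to False.
  then p9 is forced to False.
Branch on p4: take p4 = True.
Try p5 = False.
  then p10 is forced to True.
  then p6 is forced to False.
  then p13 is forced to False.
p8, p11, p12 are now unconstrained; take p8 = False, p11 = True, p12 = False.
Every clause has at least one true literal under this assignment.
Check each clause:
  1. (~p5 | p12 | p11) — p11 is true.
  2. (~p10 | ~p6 | p1) — ~p6 is true.
  3. (~p6 | ~p8) — ~p8 is true.
  4. (~p10 | p9 | ~p13) — ~p13 is true.
  5. (~p8 | ~p12 | p2) — ~p8 is true.
  6. (~p12 | p4 | p5) — p4 is true.
  7. (p7 | p11 | ~p1) — p11 is true.
  8. (p1 | p4 | p12) — p4 is true.
  9. (p5 | p10 | p9) — p10 is true.
  10. (~p11 | ~p4 | ~p13) — ~p13 is true.
  11. (p1 | ~p7) — ~p7 is true.
  12. (p8 | ~p4 | ~p7) — ~p7 is true.
  13. (~p8 | p3) — ~p8 is true.
  14. (p3 | p8 | p9) — p3 is true.
  15. (~p6 | p5) — ~p6 is true.
  16. (~p9 | p7) — ~p9 is true.
  17. (p10 | ~p5) — p10 is true.
  18. (~p7 | p3 | ~p8) — ~p8 is true.
  19. (~p10 | p4 | p8) — p4 is true.
  20. (p10 | p8 | ~p1) — p10 is true.
  21. (p13 | ~p4 | p3) — p3 is true.
  22. (p4 | p8) — p4 is true.

p1=False  p2=True  p3=True  p4=True  p5=False  p6=False  p7=False  p8=False  p9=False  p10=True  p11=True  p12=False  p13=False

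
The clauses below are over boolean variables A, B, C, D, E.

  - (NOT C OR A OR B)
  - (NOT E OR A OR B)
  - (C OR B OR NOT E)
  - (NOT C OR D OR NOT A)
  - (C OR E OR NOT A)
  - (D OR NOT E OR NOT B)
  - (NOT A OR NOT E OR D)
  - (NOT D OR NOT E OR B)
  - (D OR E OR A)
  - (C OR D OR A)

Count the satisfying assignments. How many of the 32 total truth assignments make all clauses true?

Case analysis on A and E:
  A=T, E=T: remaining (B,C,D) ∈ {(T,F,T); (T,T,T)} — 2.
  A=T, E=F: remaining (B,C,D) ∈ {(F,T,T); (T,T,T)} — 2.
  A=F, E=T: remaining (B,C,D) ∈ {(T,F,T); (T,T,T)} — 2.
  A=F, E=F: remaining (B,C,D) ∈ {(F,F,T); (T,F,T); (T,T,T)} — 3.
Total: 2 + 2 + 2 + 3 = 9.

9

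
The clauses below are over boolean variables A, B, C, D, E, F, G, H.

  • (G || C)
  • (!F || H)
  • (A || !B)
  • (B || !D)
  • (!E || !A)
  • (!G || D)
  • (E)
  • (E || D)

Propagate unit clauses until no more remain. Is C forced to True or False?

True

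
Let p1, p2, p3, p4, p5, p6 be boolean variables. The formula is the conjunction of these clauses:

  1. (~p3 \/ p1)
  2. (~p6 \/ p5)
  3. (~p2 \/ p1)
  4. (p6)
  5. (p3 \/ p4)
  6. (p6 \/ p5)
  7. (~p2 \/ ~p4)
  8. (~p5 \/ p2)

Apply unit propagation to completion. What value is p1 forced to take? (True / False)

Unit clause (p6) sets p6 = True.
In (~p6 \/ p5), ~p6 is now false; p5 must hold, so p5 = True.
In (~p5 \/ p2), ~p5 is now false; p2 must hold, so p2 = True.
(p1 \/ ~p2) with p2 = True leaves only p1, so p1 = True.

True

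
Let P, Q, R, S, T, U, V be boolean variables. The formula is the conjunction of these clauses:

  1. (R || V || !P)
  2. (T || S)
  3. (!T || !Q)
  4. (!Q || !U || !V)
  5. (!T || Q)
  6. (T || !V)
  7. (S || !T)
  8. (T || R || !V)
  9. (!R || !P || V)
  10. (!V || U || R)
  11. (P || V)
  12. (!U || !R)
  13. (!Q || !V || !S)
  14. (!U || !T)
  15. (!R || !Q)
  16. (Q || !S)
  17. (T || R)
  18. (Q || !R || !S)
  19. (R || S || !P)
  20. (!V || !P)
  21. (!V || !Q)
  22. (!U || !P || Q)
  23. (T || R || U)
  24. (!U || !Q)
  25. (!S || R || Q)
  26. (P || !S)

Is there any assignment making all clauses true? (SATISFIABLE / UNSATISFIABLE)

UNSATISFIABLE

Q = True:
  propagation gives T=False, S=True, V=False, P=True; an empty clause results — contradiction.
Q = False:
  propagation gives T=False, S=True; an empty clause results — contradiction.
Every branch closes, so no satisfying assignment exists.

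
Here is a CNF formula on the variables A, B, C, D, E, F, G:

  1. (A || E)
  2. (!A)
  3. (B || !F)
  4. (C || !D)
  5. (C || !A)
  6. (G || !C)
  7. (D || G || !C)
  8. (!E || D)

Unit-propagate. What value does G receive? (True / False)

True

(!A) is a unit clause: A = False.
(E || A) with A = False leaves only E, so E = True.
From (D || !E) and E = True: D = True.
(!D || C): since D = True, the clause reduces to (C). C = True.
In (!C || G), !C is now false; G must hold, so G = True.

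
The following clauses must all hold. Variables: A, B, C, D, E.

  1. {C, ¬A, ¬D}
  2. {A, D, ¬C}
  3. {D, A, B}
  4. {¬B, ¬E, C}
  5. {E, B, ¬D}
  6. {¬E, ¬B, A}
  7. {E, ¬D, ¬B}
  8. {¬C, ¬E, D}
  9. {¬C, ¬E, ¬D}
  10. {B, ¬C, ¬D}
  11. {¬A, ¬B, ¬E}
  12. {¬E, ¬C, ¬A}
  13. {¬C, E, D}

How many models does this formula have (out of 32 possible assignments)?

Satisfying assignments:
  A=F B=F C=F D=T E=T
  A=F B=T C=F D=F E=F
  A=T B=F C=F D=F E=F
  A=T B=F C=F D=F E=T
  A=T B=T C=F D=F E=F
That's 5 in total.

5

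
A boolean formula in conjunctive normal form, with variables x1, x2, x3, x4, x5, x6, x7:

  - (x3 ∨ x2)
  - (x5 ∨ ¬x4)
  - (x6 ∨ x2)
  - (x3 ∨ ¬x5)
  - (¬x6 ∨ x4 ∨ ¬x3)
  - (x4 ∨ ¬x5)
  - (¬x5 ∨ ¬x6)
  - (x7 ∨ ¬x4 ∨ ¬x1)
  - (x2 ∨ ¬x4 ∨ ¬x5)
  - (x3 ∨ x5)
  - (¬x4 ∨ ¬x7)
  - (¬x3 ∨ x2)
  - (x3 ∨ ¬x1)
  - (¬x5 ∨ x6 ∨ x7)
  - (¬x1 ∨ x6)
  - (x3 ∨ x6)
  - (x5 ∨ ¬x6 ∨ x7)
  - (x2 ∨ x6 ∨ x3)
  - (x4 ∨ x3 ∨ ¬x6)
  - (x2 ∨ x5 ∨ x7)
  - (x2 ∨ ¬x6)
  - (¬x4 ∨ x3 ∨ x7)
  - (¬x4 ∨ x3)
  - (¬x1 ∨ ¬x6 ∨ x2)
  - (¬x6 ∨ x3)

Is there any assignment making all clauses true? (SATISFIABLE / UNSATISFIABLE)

x1 occurs only negated in the remaining clauses — set x1 = False.
x2 occurs only positively in the remaining clauses — set x2 = True.
Try x3 = True.
For the remaining variables, x4 = False, x5 = False, x6 = False, x7 = True works.
So x1 = F  x2 = T  x3 = T  x4 = F  x5 = F  x6 = F  x7 = T is a satisfying assignment.

SATISFIABLE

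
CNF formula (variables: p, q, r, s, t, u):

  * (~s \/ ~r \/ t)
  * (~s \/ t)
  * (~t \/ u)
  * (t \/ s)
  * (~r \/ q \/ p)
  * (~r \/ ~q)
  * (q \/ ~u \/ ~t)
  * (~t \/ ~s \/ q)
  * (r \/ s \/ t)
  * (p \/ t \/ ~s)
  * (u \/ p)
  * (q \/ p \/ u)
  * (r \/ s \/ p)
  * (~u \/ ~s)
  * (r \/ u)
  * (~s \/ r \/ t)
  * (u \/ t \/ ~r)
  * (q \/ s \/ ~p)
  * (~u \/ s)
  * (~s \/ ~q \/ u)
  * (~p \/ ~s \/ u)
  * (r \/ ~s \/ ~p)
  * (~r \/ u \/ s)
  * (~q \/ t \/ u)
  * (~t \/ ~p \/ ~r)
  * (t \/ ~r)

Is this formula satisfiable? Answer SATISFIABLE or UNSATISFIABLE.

UNSATISFIABLE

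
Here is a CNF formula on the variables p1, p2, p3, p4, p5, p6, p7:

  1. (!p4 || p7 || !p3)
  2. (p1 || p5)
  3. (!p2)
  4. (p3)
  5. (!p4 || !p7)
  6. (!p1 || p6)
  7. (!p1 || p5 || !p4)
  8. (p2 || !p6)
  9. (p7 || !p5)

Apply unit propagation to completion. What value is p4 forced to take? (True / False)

False

Unit clause (!p2) sets p2 = False.
Unit clause (p3) sets p3 = True.
In (!p6 || p2), p2 is now false; !p6 must hold, so p6 = False.
(p6 || !p1) with p6 = False leaves only !p1, so p1 = False.
In (p1 || p5), p1 is now false; p5 must hold, so p5 = True.
From (p7 || !p5) and p5 = True: p7 = True.
(!p4 || !p7) with p7 = True leaves only !p4, so p4 = False.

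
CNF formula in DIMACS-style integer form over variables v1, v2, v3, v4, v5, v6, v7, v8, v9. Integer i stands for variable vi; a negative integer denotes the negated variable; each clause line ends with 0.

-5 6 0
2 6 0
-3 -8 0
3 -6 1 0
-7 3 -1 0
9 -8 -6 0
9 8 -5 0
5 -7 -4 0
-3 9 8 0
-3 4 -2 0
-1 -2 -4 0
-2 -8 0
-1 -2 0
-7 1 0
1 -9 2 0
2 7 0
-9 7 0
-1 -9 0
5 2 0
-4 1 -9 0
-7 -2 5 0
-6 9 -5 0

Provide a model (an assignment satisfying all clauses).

v1 = False, v2 = True, v3 = False, v4 = True, v5 = False, v6 = False, v7 = False, v8 = False, v9 = False

Branch on v1: take v1 = False.
  then v7 is forced to False.
  then v2 is forced to True.
  then v8 is forced to False.
  then v9 is forced to False.
  then v5 is forced to False.
  then v3 is forced to False.
  then v6 is forced to False.
v4 is now unconstrained; take v4 = True.
Check each clause:
  1. (v6 ∨ ¬v5) — ¬v5 is true.
  2. (v6 ∨ v2) — v2 is true.
  3. (¬v3 ∨ ¬v8) — ¬v8 is true.
  4. (¬v6 ∨ v3 ∨ v1) — ¬v6 is true.
  5. (¬v1 ∨ v3 ∨ ¬v7) — ¬v7 is true.
  6. (¬v6 ∨ v9 ∨ ¬v8) — ¬v8 is true.
  7. (¬v5 ∨ v8 ∨ v9) — ¬v5 is true.
  8. (¬v7 ∨ v5 ∨ ¬v4) — ¬v7 is true.
  9. (¬v3 ∨ v8 ∨ v9) — ¬v3 is true.
  10. (¬v2 ∨ v4 ∨ ¬v3) — v4 is true.
  11. (¬v2 ∨ ¬v4 ∨ ¬v1) — ¬v1 is true.
  12. (¬v2 ∨ ¬v8) — ¬v8 is true.
  13. (¬v1 ∨ ¬v2) — ¬v1 is true.
  14. (v1 ∨ ¬v7) — ¬v7 is true.
  15. (v2 ∨ ¬v9 ∨ v1) — v2 is true.
  16. (v2 ∨ v7) — v2 is true.
  17. (¬v9 ∨ v7) — ¬v9 is true.
  18. (¬v9 ∨ ¬v1) — ¬v1 is true.
  19. (v2 ∨ v5) — v2 is true.
  20. (¬v9 ∨ ¬v4 ∨ v1) — ¬v9 is true.
  21. (¬v2 ∨ ¬v7 ∨ v5) — ¬v7 is true.
  22. (¬v6 ∨ v9 ∨ ¬v5) — ¬v6 is true.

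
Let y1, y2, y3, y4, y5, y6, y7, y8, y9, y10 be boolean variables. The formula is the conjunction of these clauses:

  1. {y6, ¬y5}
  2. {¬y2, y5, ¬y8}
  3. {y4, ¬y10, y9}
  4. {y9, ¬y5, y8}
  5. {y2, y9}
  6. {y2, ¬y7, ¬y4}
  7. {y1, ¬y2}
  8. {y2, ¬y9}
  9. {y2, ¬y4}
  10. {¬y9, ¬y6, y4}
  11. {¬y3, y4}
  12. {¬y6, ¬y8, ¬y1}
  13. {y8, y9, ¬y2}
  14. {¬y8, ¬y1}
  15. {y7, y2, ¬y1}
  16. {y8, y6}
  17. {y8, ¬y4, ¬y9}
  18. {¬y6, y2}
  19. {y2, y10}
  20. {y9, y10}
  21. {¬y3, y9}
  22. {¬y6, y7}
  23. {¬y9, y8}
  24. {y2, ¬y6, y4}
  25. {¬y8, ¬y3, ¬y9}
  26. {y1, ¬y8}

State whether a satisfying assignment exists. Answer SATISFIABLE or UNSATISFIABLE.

UNSATISFIABLE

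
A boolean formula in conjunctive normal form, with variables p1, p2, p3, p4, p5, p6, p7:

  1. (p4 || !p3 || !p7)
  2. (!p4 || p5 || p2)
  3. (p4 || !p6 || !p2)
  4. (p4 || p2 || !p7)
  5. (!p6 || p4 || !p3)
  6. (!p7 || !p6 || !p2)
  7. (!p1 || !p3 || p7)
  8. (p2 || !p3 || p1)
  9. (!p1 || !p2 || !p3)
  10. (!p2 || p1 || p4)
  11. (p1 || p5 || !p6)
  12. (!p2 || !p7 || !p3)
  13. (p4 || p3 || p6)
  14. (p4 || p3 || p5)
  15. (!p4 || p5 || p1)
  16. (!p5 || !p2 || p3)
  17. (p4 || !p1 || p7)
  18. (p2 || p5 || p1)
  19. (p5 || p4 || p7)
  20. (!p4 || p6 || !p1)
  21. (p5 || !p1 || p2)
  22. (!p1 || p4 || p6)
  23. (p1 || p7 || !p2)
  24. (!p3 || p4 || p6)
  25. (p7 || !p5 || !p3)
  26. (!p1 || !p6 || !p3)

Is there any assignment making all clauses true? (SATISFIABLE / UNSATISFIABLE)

Try p1 = False.
Branch on p2: take p2 = False.
  then p3 is forced to False.
  then p5 is forced to True.
For the remaining variables, p4 = True, p6 = True, p7 = False works.
So p1 = F, p2 = F, p3 = F, p4 = T, p5 = T, p6 = T, p7 = F is a satisfying assignment.

SATISFIABLE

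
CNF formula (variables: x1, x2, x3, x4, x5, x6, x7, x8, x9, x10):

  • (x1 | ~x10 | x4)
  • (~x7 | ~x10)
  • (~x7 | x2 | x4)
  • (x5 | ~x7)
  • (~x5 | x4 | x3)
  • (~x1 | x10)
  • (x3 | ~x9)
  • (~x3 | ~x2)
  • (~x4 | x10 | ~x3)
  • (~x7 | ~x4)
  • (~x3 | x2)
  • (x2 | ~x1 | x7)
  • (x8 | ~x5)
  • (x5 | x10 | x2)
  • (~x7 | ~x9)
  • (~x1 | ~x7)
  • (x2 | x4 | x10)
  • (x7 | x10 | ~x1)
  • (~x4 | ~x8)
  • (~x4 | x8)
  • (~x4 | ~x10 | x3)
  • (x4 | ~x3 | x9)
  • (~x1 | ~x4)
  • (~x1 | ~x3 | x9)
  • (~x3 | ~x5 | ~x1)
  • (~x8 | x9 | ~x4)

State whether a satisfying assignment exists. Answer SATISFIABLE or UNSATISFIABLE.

SATISFIABLE

Try x1 = True.
  then x10 is forced to True.
  then x7 is forced to False.
  then x2 is forced to True.
  then x3 is forced to False.
  then x9 is forced to False.
  then x4 is forced to False.
  then x5 is forced to False.
x6, x8 are now unconstrained; take x6 = True, x8 = True.
Every clause has at least one true literal under this assignment.
So x1 = 1  x2 = 1  x3 = 0  x4 = 0  x5 = 0  x6 = 1  x7 = 0  x8 = 1  x9 = 0  x10 = 1 is a satisfying assignment.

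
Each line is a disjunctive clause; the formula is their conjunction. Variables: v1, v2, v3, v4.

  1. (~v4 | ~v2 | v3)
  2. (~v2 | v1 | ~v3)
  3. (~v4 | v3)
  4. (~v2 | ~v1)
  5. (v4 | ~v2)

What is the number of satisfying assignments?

6

Satisfying assignments:
  v1=0 v2=0 v3=0 v4=0
  v1=0 v2=0 v3=1 v4=0
  v1=0 v2=0 v3=1 v4=1
  v1=1 v2=0 v3=0 v4=0
  v1=1 v2=0 v3=1 v4=0
  v1=1 v2=0 v3=1 v4=1
That's 6 in total.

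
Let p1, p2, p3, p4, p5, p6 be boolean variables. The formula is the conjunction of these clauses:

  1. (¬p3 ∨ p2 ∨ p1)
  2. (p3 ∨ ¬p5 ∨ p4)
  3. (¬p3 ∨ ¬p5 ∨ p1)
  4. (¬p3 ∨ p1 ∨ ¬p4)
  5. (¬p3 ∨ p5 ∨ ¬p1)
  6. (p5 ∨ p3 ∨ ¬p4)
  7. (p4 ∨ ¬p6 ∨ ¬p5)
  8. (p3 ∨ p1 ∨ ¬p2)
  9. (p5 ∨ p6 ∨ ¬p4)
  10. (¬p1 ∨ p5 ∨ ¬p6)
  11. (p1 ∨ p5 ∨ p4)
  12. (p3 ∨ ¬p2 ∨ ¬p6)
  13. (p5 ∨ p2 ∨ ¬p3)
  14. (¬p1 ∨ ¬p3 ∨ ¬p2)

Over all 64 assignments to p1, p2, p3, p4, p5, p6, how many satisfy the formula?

Case analysis on p3 and p5:
  p3=1, p5=1: remaining (p1,p2,p4,p6) ∈ {(1,0,0,0); (1,0,1,0); (1,0,1,1)} — 3.
  p3=1, p5=0: a clause becomes empty — 0.
  p3=0, p5=1: 5 of the 16 assignments to (p1,p2,p4,p6) work.
  p3=0, p5=0: remaining (p1,p2,p4,p6) ∈ {(1,0,0,0); (1,1,0,0)} — 2.
Total: 3 + 0 + 5 + 2 = 10.

10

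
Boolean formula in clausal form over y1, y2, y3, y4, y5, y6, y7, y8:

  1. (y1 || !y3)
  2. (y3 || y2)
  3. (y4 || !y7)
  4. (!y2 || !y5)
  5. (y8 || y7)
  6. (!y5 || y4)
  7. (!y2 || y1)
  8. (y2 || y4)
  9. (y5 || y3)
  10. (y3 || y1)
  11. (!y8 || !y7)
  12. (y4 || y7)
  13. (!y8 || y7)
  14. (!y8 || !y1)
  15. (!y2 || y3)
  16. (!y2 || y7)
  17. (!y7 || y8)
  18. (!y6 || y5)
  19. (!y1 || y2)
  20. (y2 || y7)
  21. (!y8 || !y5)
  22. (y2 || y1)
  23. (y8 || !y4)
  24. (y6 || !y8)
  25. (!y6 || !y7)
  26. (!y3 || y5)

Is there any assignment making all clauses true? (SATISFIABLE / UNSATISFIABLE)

UNSATISFIABLE

y2 = True:
  propagation gives y5=False, y1=True, y3=True; an empty clause results — contradiction.
y2 = False:
  propagation gives y3=True, y1=True; an empty clause results — contradiction.
Every branch closes, so no satisfying assignment exists.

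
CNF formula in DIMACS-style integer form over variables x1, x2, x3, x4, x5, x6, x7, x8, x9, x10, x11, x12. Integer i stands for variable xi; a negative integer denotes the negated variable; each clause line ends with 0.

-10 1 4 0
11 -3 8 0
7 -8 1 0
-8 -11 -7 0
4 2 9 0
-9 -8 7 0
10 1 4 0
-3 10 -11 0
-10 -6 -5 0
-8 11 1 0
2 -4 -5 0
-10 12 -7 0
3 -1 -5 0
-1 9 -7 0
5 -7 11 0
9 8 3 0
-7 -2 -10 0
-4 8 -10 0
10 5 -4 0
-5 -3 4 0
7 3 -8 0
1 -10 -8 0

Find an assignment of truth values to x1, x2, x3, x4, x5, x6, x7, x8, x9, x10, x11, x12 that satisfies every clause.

x1=True, x2=True, x3=True, x4=True, x5=False, x6=False, x7=False, x8=True, x9=False, x10=True, x11=False, x12=False

Pure literal: x6 appears only negated; assign x6 = False.
Try x1 = True.
Branch on x2: take x2 = True.
The remaining clauses are satisfied by x3 = True, x4 = True, x5 = False, x7 = False, x8 = True, x9 = False, x10 = True, x11 = False, x12 = False.
Every clause has at least one true literal under this assignment.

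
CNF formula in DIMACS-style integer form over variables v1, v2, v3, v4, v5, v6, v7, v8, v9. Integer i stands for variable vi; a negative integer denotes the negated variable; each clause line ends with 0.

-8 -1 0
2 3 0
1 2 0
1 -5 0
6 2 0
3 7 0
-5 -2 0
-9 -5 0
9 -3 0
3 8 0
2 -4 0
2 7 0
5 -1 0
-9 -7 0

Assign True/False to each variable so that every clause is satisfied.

v1=False, v2=True, v3=True, v4=False, v5=False, v6=True, v7=False, v8=True, v9=True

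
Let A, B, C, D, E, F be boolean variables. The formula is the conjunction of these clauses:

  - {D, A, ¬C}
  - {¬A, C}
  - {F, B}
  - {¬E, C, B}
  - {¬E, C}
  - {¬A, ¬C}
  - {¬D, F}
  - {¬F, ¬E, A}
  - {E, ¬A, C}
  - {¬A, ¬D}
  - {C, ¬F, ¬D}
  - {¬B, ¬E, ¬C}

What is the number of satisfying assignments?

5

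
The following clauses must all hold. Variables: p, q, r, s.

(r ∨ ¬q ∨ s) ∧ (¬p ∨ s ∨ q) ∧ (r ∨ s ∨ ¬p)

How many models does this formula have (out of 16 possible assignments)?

12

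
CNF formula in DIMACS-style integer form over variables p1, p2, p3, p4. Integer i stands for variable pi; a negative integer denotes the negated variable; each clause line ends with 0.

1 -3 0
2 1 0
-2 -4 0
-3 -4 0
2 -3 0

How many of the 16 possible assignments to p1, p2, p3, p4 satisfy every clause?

The models are:
  p1=0 p2=1 p3=0 p4=0
  p1=1 p2=0 p3=0 p4=0
  p1=1 p2=0 p3=0 p4=1
  p1=1 p2=1 p3=0 p4=0
  p1=1 p2=1 p3=1 p4=0
That's 5 in total.

5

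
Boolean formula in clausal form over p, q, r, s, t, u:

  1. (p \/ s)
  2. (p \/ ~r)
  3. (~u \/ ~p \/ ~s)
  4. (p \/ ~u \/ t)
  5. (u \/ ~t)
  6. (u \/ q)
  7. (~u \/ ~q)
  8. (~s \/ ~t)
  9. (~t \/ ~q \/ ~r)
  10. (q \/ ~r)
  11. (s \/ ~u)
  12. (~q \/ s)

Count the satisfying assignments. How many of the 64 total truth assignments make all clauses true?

3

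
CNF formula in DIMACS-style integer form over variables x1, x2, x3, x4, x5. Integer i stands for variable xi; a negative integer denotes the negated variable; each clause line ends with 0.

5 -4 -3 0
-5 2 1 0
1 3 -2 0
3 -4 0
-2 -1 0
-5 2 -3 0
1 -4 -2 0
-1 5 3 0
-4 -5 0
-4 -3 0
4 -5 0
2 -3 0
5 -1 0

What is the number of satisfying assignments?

2

The models are:
  x1=F x2=F x3=F x4=F x5=F
  x1=F x2=T x3=T x4=F x5=F
That's 2 in total.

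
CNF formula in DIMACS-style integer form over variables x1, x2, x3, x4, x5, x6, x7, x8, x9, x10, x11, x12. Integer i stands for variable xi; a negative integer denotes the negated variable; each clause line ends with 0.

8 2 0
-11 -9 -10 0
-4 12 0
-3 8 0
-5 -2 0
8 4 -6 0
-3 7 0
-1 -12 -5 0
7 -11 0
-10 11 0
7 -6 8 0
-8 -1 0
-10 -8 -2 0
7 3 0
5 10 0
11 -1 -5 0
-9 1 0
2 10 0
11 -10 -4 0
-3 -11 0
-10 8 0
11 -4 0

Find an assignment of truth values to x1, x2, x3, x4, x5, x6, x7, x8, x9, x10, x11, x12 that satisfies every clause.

x1=False, x2=False, x3=False, x4=False, x5=False, x6=True, x7=True, x8=True, x9=False, x10=True, x11=True, x12=False

Check each clause:
  1. (x8 | x2) — x8 is true.
  2. (~x9 | ~x10 | ~x11) — ~x9 is true.
  3. (x12 | ~x4) — ~x4 is true.
  4. (~x3 | x8) — x8 is true.
  5. (~x5 | ~x2) — ~x5 is true.
  6. (x4 | x8 | ~x6) — x8 is true.
  7. (~x3 | x7) — ~x3 is true.
  8. (~x5 | ~x1 | ~x12) — ~x5 is true.
  9. (x7 | ~x11) — x7 is true.
  10. (~x10 | x11) — x11 is true.
  11. (x8 | ~x6 | x7) — x8 is true.
  12. (~x1 | ~x8) — ~x1 is true.
  13. (~x8 | ~x10 | ~x2) — ~x2 is true.
  14. (x7 | x3) — x7 is true.
  15. (x10 | x5) — x10 is true.
  16. (~x5 | ~x1 | x11) — x11 is true.
  17. (x1 | ~x9) — ~x9 is true.
  18. (x2 | x10) — x10 is true.
  19. (~x10 | ~x4 | x11) — x11 is true.
  20. (~x11 | ~x3) — ~x3 is true.
  21. (x8 | ~x10) — x8 is true.
  22. (~x4 | x11) — x11 is true.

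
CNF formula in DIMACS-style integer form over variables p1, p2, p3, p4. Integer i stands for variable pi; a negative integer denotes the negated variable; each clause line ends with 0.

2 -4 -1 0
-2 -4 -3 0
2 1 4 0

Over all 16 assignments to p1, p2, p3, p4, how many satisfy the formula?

Case analysis on p2 and p4:
  p2=1, p4=1: remaining (p1,p3) ∈ {(0,0); (1,0)} — 2.
  p2=1, p4=0: remaining (p1,p3) ∈ {(0,0); (0,1); (1,0); (1,1)} — 4.
  p2=0, p4=1: remaining (p1,p3) ∈ {(0,0); (0,1)} — 2.
  p2=0, p4=0: remaining (p1,p3) ∈ {(1,0); (1,1)} — 2.
Total: 2 + 4 + 2 + 2 = 10.

10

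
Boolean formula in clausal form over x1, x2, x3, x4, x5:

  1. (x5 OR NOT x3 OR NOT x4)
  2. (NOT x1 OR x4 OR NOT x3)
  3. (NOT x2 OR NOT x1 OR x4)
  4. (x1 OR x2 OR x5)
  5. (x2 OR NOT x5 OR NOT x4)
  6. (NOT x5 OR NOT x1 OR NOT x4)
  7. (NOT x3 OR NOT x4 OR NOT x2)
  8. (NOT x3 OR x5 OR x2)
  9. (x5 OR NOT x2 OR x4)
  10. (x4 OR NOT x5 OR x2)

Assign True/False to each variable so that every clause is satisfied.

x1=T  x2=F  x3=F  x4=F  x5=F

x3 occurs only negated in the remaining clauses — set x3 = False.
Try x1 = True.
The remaining clauses are satisfied by x2 = False, x4 = False, x5 = False.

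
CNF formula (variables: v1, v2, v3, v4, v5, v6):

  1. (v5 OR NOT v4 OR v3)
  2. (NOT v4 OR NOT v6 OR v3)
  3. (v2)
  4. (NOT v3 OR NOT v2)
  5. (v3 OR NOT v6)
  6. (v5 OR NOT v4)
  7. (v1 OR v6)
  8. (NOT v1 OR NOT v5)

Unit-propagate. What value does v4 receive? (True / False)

(v2) stands alone — v2 = True.
In (NOT v3 OR NOT v2), NOT v2 is now false; NOT v3 must hold, so v3 = False.
(NOT v6 OR v3): since v3 = False, the clause reduces to (NOT v6). v6 = False.
From (v1 OR v6) and v6 = False: v1 = True.
(NOT v5 OR NOT v1): since v1 = True, the clause reduces to (NOT v5). v5 = False.
(v3 OR NOT v4 OR v5) with v3 = False, v5 = False leaves only NOT v4, so v4 = False.

False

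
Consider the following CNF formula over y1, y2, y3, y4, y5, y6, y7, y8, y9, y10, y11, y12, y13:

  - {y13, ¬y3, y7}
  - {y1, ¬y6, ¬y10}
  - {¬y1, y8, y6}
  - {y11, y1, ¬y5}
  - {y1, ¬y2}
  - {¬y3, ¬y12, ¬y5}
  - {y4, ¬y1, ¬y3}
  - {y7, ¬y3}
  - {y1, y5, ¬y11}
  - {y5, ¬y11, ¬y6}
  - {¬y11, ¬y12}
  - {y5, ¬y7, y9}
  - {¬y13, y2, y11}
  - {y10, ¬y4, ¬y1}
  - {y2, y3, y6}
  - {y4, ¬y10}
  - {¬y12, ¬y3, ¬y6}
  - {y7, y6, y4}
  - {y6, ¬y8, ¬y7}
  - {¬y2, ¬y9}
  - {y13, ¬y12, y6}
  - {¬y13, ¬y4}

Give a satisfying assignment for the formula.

y1=T  y2=F  y3=T  y4=T  y5=F  y6=T  y7=T  y8=F  y9=T  y10=T  y11=F  y12=F  y13=F

Check each clause:
  1. {¬y3, y7, y13} — y7 is true.
  2. {¬y6, y1, ¬y10} — y1 is true.
  3. {¬y1, y8, y6} — y6 is true.
  4. {y1, y11, ¬y5} — y1 is true.
  5. {¬y2, y1} — y1 is true.
  6. {¬y5, ¬y12, ¬y3} — ¬y5 is true.
  7. {¬y3, y4, ¬y1} — y4 is true.
  8. {y7, ¬y3} — y7 is true.
  9. {¬y11, y5, y1} — ¬y11 is true.
  10. {¬y6, ¬y11, y5} — ¬y11 is true.
  11. {¬y11, ¬y12} — ¬y12 is true.
  12. {y5, y9, ¬y7} — y9 is true.
  13. {¬y13, y11, y2} — ¬y13 is true.
  14. {y10, ¬y1, ¬y4} — y10 is true.
  15. {y2, y6, y3} — y3 is true.
  16. {¬y10, y4} — y4 is true.
  17. {¬y3, ¬y6, ¬y12} — ¬y12 is true.
  18. {y7, y6, y4} — y4 is true.
  19. {¬y7, y6, ¬y8} — ¬y8 is true.
  20. {¬y2, ¬y9} — ¬y2 is true.
  21. {y6, y13, ¬y12} — ¬y12 is true.
  22. {¬y4, ¬y13} — ¬y13 is true.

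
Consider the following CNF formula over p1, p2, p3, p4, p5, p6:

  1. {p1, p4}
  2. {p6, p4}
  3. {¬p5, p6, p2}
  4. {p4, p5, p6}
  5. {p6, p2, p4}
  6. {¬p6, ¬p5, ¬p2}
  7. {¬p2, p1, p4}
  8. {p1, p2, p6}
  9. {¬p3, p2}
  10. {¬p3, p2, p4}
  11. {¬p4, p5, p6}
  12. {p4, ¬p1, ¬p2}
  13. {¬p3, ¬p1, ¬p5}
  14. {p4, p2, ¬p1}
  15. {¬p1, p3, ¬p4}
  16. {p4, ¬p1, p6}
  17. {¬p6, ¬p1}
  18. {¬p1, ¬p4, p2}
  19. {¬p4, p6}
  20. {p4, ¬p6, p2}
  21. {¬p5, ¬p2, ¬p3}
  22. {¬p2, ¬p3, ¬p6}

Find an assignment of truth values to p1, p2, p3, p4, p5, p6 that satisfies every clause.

Try p1 = False.
  then p4 is forced to True.
  then p6 is forced to True.
The remaining clauses are satisfied by p2 = True, p3 = False, p5 = False.
Every clause has at least one true literal under this assignment.

p1=F, p2=T, p3=F, p4=T, p5=F, p6=T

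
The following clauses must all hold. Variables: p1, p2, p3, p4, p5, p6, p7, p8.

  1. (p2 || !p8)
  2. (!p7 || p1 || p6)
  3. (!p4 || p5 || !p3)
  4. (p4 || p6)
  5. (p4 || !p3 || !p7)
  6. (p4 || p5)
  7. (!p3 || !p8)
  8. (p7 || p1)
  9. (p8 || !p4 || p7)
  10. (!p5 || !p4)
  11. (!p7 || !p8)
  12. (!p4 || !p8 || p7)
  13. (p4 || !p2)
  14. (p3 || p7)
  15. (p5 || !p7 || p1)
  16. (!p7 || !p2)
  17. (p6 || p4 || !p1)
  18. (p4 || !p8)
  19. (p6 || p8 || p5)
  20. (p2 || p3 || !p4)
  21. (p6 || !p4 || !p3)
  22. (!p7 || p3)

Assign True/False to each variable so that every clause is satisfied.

p1=T, p2=F, p3=T, p4=F, p5=T, p6=T, p7=F, p8=F

Check each clause:
  1. (!p8 || p2) — !p8 is true.
  2. (p6 || !p7 || p1) — p1 is true.
  3. (!p4 || p5 || !p3) — p5 is true.
  4. (p6 || p4) — p6 is true.
  5. (!p3 || p4 || !p7) — !p7 is true.
  6. (p5 || p4) — p5 is true.
  7. (!p8 || !p3) — !p8 is true.
  8. (p1 || p7) — p1 is true.
  9. (!p4 || p8 || p7) — !p4 is true.
  10. (!p4 || !p5) — !p4 is true.
  11. (!p7 || !p8) — !p8 is true.
  12. (p7 || !p4 || !p8) — !p8 is true.
  13. (p4 || !p2) — !p2 is true.
  14. (p3 || p7) — p3 is true.
  15. (p1 || !p7 || p5) — !p7 is true.
  16. (!p7 || !p2) — !p7 is true.
  17. (!p1 || p4 || p6) — p6 is true.
  18. (!p8 || p4) — !p8 is true.
  19. (p8 || p6 || p5) — p5 is true.
  20. (p3 || p2 || !p4) — p3 is true.
  21. (p6 || !p4 || !p3) — !p4 is true.
  22. (p3 || !p7) — !p7 is true.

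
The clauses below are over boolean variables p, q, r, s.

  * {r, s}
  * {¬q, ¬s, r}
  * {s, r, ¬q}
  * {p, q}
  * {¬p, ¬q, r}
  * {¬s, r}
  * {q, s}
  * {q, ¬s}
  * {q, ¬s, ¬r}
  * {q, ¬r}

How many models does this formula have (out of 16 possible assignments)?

4

The models are:
  p=0 q=1 r=1 s=0
  p=0 q=1 r=1 s=1
  p=1 q=1 r=1 s=0
  p=1 q=1 r=1 s=1
That's 4 in total.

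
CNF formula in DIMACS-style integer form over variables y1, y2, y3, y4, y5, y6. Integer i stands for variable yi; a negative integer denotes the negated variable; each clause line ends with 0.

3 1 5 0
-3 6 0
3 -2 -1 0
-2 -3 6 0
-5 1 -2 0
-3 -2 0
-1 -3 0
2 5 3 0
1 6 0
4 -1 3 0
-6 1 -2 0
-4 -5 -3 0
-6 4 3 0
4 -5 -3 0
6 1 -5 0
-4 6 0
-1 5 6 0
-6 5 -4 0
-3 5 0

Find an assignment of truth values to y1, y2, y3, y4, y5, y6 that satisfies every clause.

y1 = True  y2 = False  y3 = False  y4 = True  y5 = True  y6 = True

Set y1 = True and propagate.
  then y3 is forced to False.
  then y2 is forced to False.
  then y5 is forced to True.
  then y4 is forced to True.
  then y6 is forced to True.
Every clause has at least one true literal under this assignment.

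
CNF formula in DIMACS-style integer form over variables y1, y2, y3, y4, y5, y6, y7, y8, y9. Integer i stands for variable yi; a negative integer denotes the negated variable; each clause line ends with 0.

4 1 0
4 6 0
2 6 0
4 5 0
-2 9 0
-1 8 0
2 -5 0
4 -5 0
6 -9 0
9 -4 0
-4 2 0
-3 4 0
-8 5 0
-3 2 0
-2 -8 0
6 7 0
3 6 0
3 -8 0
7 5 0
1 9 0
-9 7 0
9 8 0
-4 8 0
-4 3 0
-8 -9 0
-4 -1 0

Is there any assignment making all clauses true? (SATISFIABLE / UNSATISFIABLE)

UNSATISFIABLE

y4 = True:
  propagation gives y9=True, y6=True, y2=True, y8=False; an empty clause results — contradiction.
y4 = False:
  propagation gives y1=True, y6=True, y5=True; an empty clause results — contradiction.
Every branch closes, so no satisfying assignment exists.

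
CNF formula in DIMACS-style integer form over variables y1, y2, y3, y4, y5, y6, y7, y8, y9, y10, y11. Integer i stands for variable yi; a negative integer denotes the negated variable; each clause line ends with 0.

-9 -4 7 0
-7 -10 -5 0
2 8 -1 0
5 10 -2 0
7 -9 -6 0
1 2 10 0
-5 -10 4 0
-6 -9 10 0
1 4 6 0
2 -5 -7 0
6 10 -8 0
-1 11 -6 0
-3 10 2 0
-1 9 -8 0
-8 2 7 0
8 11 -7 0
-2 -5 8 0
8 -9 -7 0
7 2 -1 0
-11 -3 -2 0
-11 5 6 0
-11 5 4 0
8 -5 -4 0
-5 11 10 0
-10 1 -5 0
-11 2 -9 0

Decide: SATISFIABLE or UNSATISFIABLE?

SATISFIABLE

Pure literal: y3 appears only negated; assign y3 = False.
Branch on y1: take y1 = False.
Try y2 = True.
Set y4 = True and propagate.
The remaining clauses are satisfied by y5 = False, y6 = True, y7 = True, y8 = True, y9 = False, y10 = True, y11 = True.
So y1=0  y2=1  y3=0  y4=1  y5=0  y6=1  y7=1  y8=1  y9=0  y10=1  y11=1 is a satisfying assignment.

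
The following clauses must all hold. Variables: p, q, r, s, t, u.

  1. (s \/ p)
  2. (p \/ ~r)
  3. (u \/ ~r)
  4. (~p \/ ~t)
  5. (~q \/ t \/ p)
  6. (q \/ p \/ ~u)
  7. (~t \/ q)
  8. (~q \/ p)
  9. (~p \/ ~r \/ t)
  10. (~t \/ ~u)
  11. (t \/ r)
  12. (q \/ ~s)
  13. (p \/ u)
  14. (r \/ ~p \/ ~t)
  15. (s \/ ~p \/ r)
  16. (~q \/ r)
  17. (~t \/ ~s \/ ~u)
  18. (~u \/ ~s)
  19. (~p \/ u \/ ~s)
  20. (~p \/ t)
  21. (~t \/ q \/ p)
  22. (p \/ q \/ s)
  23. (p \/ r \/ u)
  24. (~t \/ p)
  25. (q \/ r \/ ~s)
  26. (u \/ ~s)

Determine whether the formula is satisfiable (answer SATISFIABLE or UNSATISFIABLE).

UNSATISFIABLE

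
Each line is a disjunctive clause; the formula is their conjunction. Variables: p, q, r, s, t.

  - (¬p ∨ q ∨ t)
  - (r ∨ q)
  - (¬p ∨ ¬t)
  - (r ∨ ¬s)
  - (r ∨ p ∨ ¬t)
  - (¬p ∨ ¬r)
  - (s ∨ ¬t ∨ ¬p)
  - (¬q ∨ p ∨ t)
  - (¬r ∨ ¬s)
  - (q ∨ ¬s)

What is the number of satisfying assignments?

The models are:
  p=0 q=0 r=1 s=0 t=0
  p=0 q=0 r=1 s=0 t=1
  p=0 q=1 r=1 s=0 t=1
  p=1 q=1 r=0 s=0 t=0
That's 4 in total.

4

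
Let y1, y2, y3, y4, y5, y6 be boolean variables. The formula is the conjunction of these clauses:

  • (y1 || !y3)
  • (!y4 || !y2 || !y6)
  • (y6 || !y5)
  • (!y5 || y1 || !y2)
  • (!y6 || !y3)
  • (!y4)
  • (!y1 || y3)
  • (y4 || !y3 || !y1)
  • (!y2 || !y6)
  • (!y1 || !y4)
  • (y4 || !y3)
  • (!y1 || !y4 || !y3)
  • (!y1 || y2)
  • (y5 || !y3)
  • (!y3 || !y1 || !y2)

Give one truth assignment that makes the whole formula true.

y1=0  y2=0  y3=0  y4=0  y5=0  y6=0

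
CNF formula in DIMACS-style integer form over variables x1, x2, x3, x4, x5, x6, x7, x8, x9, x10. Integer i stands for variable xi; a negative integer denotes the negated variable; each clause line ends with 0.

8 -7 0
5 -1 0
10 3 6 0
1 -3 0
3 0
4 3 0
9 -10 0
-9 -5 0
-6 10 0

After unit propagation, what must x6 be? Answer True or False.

(x3) is a unit clause: x3 = True.
In (x1 || !x3), !x3 is now false; x1 must hold, so x1 = True.
In (x5 || !x1), !x1 is now false; x5 must hold, so x5 = True.
In (!x9 || !x5), !x5 is now false; !x9 must hold, so x9 = False.
(x9 || !x10): since x9 = False, the clause reduces to (!x10). x10 = False.
(!x6 || x10) with x10 = False leaves only !x6, so x6 = False.

False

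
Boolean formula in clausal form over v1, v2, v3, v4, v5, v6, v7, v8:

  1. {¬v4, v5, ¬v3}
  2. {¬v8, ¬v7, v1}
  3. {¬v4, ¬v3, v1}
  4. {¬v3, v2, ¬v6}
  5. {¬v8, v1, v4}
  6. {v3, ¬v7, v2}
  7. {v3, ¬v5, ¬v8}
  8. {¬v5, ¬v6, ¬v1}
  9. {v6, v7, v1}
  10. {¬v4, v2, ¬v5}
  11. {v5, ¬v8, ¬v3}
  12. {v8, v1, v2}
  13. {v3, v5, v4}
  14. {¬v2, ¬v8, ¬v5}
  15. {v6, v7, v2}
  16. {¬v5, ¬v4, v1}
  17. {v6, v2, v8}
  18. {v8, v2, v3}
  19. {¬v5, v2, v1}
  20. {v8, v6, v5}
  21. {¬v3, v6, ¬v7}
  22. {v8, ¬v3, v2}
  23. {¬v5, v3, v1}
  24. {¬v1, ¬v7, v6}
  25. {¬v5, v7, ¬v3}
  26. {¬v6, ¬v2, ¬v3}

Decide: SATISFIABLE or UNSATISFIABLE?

Set v1 = True and propagate.
Try v2 = True.
Try v3 = False.
For the remaining variables, v4 = False, v5 = True, v6 = False, v7 = False, v8 = False works.
So v1 = T, v2 = T, v3 = F, v4 = F, v5 = T, v6 = F, v7 = F, v8 = F is a satisfying assignment.

SATISFIABLE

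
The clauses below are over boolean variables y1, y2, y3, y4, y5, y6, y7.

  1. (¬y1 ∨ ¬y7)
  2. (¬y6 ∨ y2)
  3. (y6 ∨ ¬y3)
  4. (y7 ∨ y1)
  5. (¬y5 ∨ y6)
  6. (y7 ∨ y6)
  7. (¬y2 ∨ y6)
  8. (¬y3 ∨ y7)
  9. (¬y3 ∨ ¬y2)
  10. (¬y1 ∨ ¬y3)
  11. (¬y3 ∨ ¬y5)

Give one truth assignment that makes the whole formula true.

y3 occurs only negated in the remaining clauses — set y3 = False.
y5 occurs only negated in the remaining clauses — set y5 = False.
Set y1 = False and propagate.
  then y7 is forced to True.
Branch on y2: take y2 = True.
  then y6 is forced to True.
y4 is now unconstrained; take y4 = False.
Check each clause:
  1. (¬y1 ∨ ¬y7) — ¬y1 is true.
  2. (y2 ∨ ¬y6) — y2 is true.
  3. (¬y3 ∨ y6) — ¬y3 is true.
  4. (y1 ∨ y7) — y7 is true.
  5. (¬y5 ∨ y6) — ¬y5 is true.
  6. (y6 ∨ y7) — y6 is true.
  7. (¬y2 ∨ y6) — y6 is true.
  8. (y7 ∨ ¬y3) — ¬y3 is true.
  9. (¬y3 ∨ ¬y2) — ¬y3 is true.
  10. (¬y3 ∨ ¬y1) — ¬y3 is true.
  11. (¬y3 ∨ ¬y5) — ¬y5 is true.

y1=0  y2=1  y3=0  y4=0  y5=0  y6=1  y7=1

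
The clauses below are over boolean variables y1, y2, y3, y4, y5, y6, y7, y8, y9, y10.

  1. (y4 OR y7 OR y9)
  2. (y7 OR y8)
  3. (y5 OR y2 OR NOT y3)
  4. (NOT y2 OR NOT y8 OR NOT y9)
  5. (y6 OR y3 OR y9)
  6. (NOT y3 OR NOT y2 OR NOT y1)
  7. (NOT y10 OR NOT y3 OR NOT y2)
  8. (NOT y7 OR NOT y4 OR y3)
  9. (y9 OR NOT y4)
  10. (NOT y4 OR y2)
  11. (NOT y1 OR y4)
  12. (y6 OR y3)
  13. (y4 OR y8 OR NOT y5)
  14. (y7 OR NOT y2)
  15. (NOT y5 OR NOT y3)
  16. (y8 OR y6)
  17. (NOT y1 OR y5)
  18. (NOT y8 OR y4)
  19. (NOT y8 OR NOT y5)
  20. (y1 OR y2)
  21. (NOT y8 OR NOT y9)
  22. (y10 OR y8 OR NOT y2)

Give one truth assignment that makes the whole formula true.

y1=False, y2=True, y3=False, y4=False, y5=False, y6=True, y7=True, y8=False, y9=False, y10=True

Pure literal: y6 appears only positively; assign y6 = True.
Try y1 = False.
  then y2 is forced to True.
  then y7 is forced to True.
Try y3 = False.
  then y4 is forced to False.
  then y8 is forced to False.
  then y5 is forced to False.
  then y10 is forced to True.
y9 is now unconstrained; take y9 = False.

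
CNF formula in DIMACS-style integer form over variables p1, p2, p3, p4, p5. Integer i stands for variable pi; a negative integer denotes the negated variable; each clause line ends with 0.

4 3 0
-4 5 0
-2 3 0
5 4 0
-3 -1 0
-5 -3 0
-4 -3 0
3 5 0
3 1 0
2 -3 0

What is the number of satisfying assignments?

The models are:
  p1=1 p2=0 p3=0 p4=1 p5=1
That's 1 in total.

1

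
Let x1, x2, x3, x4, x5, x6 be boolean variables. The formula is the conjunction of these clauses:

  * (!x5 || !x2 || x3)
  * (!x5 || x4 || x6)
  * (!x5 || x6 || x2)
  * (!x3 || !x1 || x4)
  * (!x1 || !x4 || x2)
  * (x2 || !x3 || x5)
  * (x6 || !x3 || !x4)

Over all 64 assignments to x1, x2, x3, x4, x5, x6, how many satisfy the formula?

26

Case analysis on x2 and x3:
  x2=T, x3=T: 7 of the 16 assignments to (x1,x4,x5,x6) work.
  x2=T, x3=F: forces x5=F; x1, x4, x6 free → 2^3 = 8.
  x2=F, x3=T: remaining (x1,x4,x5,x6) ∈ {(F,F,T,T); (F,T,T,T)} — 2.
  x2=F, x3=F: 9 of the 16 assignments to (x1,x4,x5,x6) work.
Total: 7 + 8 + 2 + 9 = 26.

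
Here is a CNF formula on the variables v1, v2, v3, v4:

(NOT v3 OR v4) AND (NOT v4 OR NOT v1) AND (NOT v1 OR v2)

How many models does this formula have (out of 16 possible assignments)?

7

Satisfying assignments:
  v1=0 v2=0 v3=0 v4=0
  v1=0 v2=0 v3=0 v4=1
  v1=0 v2=0 v3=1 v4=1
  v1=0 v2=1 v3=0 v4=0
  v1=0 v2=1 v3=0 v4=1
  v1=0 v2=1 v3=1 v4=1
  v1=1 v2=1 v3=0 v4=0
Count: 7.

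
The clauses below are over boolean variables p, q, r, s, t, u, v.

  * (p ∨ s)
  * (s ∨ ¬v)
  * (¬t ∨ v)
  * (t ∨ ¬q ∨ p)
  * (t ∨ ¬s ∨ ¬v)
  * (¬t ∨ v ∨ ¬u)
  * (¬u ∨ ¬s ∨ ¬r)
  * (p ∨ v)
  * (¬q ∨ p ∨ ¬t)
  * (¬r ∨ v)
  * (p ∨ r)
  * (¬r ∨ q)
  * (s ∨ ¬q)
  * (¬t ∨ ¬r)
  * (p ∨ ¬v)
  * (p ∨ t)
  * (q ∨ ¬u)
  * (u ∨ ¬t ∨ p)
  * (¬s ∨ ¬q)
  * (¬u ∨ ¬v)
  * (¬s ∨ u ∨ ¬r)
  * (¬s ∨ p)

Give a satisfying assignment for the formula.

Pure literal: p appears only positively; assign p = True.
Branch on q: take q = False.
  then r is forced to False.
  then u is forced to False.
Set s = True and propagate.
Branch on t: take t = False.
  then v is forced to False.
Every clause has at least one true literal under this assignment.
Check each clause:
  1. (p ∨ s) — p is true.
  2. (s ∨ ¬v) — ¬v is true.
  3. (¬t ∨ v) — ¬t is true.
  4. (¬q ∨ p ∨ t) — p is true.
  5. (¬v ∨ ¬s ∨ t) — ¬v is true.
  6. (¬t ∨ v ∨ ¬u) — ¬u is true.
  7. (¬r ∨ ¬u ∨ ¬s) — ¬u is true.
  8. (v ∨ p) — p is true.
  9. (p ∨ ¬q ∨ ¬t) — p is true.
  10. (v ∨ ¬r) — ¬r is true.
  11. (p ∨ r) — p is true.
  12. (¬r ∨ q) — ¬r is true.
  13. (s ∨ ¬q) — s is true.
  14. (¬t ∨ ¬r) — ¬t is true.
  15. (p ∨ ¬v) — ¬v is true.
  16. (p ∨ t) — p is true.
  17. (q ∨ ¬u) — ¬u is true.
  18. (p ∨ u ∨ ¬t) — p is true.
  19. (¬q ∨ ¬s) — ¬q is true.
  20. (¬u ∨ ¬v) — ¬v is true.
  21. (¬s ∨ u ∨ ¬r) — ¬r is true.
  22. (p ∨ ¬s) — p is true.

p=T, q=F, r=F, s=T, t=F, u=F, v=F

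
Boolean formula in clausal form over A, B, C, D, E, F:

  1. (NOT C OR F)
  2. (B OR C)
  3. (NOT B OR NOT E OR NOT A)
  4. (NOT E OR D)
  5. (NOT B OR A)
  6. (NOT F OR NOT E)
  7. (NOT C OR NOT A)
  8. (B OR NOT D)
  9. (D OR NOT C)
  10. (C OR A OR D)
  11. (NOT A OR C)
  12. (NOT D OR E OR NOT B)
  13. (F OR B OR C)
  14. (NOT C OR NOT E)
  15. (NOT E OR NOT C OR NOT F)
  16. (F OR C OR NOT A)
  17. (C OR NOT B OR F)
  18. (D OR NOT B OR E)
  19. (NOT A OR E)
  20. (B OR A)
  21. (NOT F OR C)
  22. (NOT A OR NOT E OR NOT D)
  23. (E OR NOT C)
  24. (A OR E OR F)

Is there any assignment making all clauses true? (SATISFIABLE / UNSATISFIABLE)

C = True:
  propagation gives F=True, E=False; an empty clause results — contradiction.
C = False:
  propagation gives B=True, A=True; an empty clause results — contradiction.
Every branch closes, so no satisfying assignment exists.

UNSATISFIABLE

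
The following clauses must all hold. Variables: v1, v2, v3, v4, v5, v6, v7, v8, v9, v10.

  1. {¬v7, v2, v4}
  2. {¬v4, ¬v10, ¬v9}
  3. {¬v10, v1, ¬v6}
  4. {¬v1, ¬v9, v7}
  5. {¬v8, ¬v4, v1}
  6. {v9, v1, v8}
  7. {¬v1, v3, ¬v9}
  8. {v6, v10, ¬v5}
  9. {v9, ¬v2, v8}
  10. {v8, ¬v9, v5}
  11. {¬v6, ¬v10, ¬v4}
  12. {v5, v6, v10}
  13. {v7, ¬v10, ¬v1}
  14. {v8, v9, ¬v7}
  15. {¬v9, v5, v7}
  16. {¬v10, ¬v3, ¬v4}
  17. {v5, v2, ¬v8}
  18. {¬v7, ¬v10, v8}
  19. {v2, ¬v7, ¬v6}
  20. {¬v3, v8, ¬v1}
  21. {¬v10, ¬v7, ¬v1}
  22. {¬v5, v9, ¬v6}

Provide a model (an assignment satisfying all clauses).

v1=T, v2=F, v3=F, v4=T, v5=F, v6=T, v7=F, v8=F, v9=F, v10=F

Check each clause:
  1. {¬v7, v2, v4} — ¬v7 is true.
  2. {¬v4, ¬v9, ¬v10} — ¬v10 is true.
  3. {¬v10, v1, ¬v6} — v1 is true.
  4. {¬v9, ¬v1, v7} — ¬v9 is true.
  5. {¬v8, v1, ¬v4} — ¬v8 is true.
  6. {v1, v8, v9} — v1 is true.
  7. {¬v9, ¬v1, v3} — ¬v9 is true.
  8. {v10, ¬v5, v6} — ¬v5 is true.
  9. {¬v2, v9, v8} — ¬v2 is true.
  10. {¬v9, v8, v5} — ¬v9 is true.
  11. {¬v4, ¬v10, ¬v6} — ¬v10 is true.
  12. {v6, v5, v10} — v6 is true.
  13. {¬v10, ¬v1, v7} — ¬v10 is true.
  14. {v8, ¬v7, v9} — ¬v7 is true.
  15. {¬v9, v7, v5} — ¬v9 is true.
  16. {¬v4, ¬v10, ¬v3} — ¬v3 is true.
  17. {¬v8, v5, v2} — ¬v8 is true.
  18. {¬v10, v8, ¬v7} — ¬v7 is true.
  19. {¬v7, ¬v6, v2} — ¬v7 is true.
  20. {¬v1, v8, ¬v3} — ¬v3 is true.
  21. {¬v10, ¬v1, ¬v7} — ¬v7 is true.
  22. {¬v5, ¬v6, v9} — ¬v5 is true.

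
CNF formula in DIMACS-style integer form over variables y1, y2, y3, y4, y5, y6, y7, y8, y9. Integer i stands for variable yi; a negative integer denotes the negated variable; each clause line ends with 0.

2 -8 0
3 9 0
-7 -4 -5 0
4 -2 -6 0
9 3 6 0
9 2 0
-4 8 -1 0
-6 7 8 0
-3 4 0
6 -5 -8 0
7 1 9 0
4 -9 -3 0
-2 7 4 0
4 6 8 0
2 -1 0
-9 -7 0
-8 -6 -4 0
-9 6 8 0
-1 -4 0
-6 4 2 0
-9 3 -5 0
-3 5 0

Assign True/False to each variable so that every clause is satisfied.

y1 = F, y2 = T, y3 = F, y4 = T, y5 = F, y6 = F, y7 = F, y8 = T, y9 = T

Set y1 = False and propagate.
Set y2 = True and propagate.
Try y3 = False.
  then y9 is forced to True.
  then y7 is forced to False.
  then y4 is forced to True.
  then y5 is forced to False.
For the remaining variables, y6 = False, y8 = True works.
Every clause has at least one true literal under this assignment.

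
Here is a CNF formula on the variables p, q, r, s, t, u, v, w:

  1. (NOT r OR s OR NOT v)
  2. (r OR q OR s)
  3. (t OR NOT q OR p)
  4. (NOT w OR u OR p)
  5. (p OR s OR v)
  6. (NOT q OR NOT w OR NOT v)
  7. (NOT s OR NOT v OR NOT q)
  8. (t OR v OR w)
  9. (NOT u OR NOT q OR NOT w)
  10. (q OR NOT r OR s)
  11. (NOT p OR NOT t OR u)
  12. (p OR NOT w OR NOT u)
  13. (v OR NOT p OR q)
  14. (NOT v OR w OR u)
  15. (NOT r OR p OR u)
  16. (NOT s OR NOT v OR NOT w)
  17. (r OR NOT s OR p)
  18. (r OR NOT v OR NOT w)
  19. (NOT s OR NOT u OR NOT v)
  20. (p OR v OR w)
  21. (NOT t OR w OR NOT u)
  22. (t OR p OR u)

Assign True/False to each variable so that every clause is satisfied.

p=T, q=T, r=F, s=T, t=F, u=F, v=F, w=T

Branch on p: take p = True.
Branch on q: take q = True.
Branch on r: take r = False.
The remaining clauses are satisfied by s = True, t = False, u = False, v = False, w = True.
Every clause has at least one true literal under this assignment.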